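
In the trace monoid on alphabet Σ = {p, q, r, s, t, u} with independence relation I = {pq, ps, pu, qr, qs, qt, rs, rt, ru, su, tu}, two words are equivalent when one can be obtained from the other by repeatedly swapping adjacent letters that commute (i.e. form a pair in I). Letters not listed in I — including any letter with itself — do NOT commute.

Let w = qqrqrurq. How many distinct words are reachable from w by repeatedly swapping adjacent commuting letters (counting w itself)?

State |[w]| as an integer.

#0=q has no predecessor
#1=q depends on [0:q]
#2=r has no predecessor
#3=q depends on [1:q]
#4=r depends on [2:r]
#5=u depends on [3:q]
#6=r depends on [4:r]
#7=q depends on [5:u]
sources: [0:q, 2:r]
N(rest) = Σ N(rest − s) over sources s of rest; N(one piece) = 1:
  size 1 → [6]=1  [7]=1
  size 2 → [4,6]=1  [5,7]=1  [6,7]=2
  size 3 → [2,4,6]=1  [3,5,7]=1  [4,6,7]=3  [5,6,7]=3
  size 4 → [1,3,5,7]=1  [2,4,6,7]=4  [3,5,6,7]=4  [4,5,6,7]=6
  size 5 → [0,1,3,5,7]=1  [1,3,5,6,7]=5  [2,4,5,6,7]=10  [3,4,5,6,7]=10
  size 6 → [0,1,3,5,6,7]=6  [1,3,4,5,6,7]=15  [2,3,4,5,6,7]=20
  first=0(q) contributes 35
  first=2(r) contributes 21
|[w]| = 56

56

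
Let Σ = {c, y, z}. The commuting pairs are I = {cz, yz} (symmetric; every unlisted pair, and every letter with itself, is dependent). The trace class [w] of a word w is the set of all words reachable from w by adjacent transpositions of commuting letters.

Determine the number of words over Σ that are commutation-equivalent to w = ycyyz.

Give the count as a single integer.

5

drop 0:y onto floor
drop 1:c onto {0:y}
drop 2:y onto {1:c}
drop 3:y onto {2:y}
drop 4:z onto floor
ground layer = {0:y, 4:z}
drop-orders for the pieces not yet dropped (sum over which currently-grounded one goes next):
  1 to go: {3} 1  {4} 1
  2 to go: {2,3} 1  {3,4} 2
  3 to go: {1,2,3} 1  {2,3,4} 3
  if 0:y drops first: 4 orders
  if 4:z drops first: 1 orders
heap linearizations: 5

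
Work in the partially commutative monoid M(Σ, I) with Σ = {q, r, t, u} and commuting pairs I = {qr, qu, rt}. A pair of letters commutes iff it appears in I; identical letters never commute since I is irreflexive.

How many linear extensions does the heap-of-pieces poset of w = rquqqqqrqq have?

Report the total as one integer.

0(r) covers ∅
1(q) covers ∅
2(u) covers 0:r
3(q) covers 1:q
4(q) covers 3:q
5(q) covers 4:q
6(q) covers 5:q
7(r) covers 2:u
8(q) covers 6:q
9(q) covers 8:q
floor of heap: 0:r, 1:q
completions by unplaced set U, small U first (add the entries for U minus each lowest piece of U):
  |U|=1: {7}:1  {9}:1
  |U|=2: {2,7}:1  {7,9}:2  {8,9}:1
  |U|=3: {0,2,7}:1  {2,7,9}:3  {6,8,9}:1  {7,8,9}:3
  |U|=4: {0,2,7,9}:4  {2,7,8,9}:6  {5,6,8,9}:1  {6,7,8,9}:4
  |U|=5: {0,2,7,8,9}:10  {2,6,7,8,9}:10  {4,5,6,8,9}:1  {5,6,7,8,9}:5
  |U|=6: {0,2,6,7,8,9}:20  {2,5,6,7,8,9}:15  {3,4,5,6,8,9}:1  {4,5,6,7,8,9}:6
  |U|=7: {0,2,5,6,7,8,9}:35  {1,3,4,5,6,8,9}:1  {2,4,5,6,7,8,9}:21  {3,4,5,6,7,8,9}:7
  |U|=8: {0,2,4,5,6,7,8,9}:56  {1,3,4,5,6,7,8,9}:8  {2,3,4,5,6,7,8,9}:28
  start at 0(r): 36
  start at 1(q): 84
sum over floor = 120

120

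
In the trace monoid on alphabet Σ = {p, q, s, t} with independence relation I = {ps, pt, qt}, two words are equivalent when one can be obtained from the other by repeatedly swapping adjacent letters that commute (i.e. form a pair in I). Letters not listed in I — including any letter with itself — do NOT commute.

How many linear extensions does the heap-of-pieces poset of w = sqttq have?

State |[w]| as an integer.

#0=s has no predecessor
#1=q depends on [0:s]
#2=t depends on [0:s]
#3=t depends on [2:t]
#4=q depends on [1:q]
sources: [0:s]
N(rest) = Σ N(rest − s) over sources s of rest; N(one piece) = 1:
  size 1 → [3]=1  [4]=1
  size 2 → [1,4]=1  [2,3]=1  [3,4]=2
  size 3 → [1,3,4]=3  [2,3,4]=3
  first=0(s) contributes 6

6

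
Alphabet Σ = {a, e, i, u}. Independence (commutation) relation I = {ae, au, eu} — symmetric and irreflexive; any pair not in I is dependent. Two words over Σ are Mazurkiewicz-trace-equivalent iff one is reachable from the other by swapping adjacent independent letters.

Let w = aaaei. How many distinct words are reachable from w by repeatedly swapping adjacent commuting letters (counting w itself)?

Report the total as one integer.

4

#0=a has no predecessor
#1=a depends on [0:a]
#2=a depends on [1:a]
#3=e has no predecessor
#4=i depends on [2:a, 3:e]
sources: [0:a, 3:e]
N(rest) = Σ N(rest − s) over sources s of rest; N(one piece) = 1:
  size 1 → [4]=1
  size 2 → [2,4]=1  [3,4]=1
  size 3 → [1,2,4]=1  [2,3,4]=2
  first=0(a) contributes 3
  first=3(e) contributes 1
|[w]| = 4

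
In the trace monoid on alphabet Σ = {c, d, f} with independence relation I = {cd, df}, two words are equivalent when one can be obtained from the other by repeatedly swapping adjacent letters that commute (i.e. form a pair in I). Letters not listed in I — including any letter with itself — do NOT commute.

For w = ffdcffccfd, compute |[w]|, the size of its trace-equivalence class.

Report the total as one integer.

45

0(f) covers ∅
1(f) covers 0:f
2(d) covers ∅
3(c) covers 1:f
4(f) covers 3:c
5(f) covers 4:f
6(c) covers 5:f
7(c) covers 6:c
8(f) covers 7:c
9(d) covers 2:d
floor of heap: 0:f, 2:d
completions by unplaced set U, small U first (add the entries for U minus each lowest piece of U):
  |U|=1: {8}:1  {9}:1
  |U|=2: {2,9}:1  {7,8}:1  {8,9}:2
  |U|=3: {2,8,9}:3  {6,7,8}:1  {7,8,9}:3
  |U|=4: {2,7,8,9}:6  {5,6,7,8}:1  {6,7,8,9}:4
  |U|=5: {2,6,7,8,9}:10  {4,5,6,7,8}:1  {5,6,7,8,9}:5
  |U|=6: {2,5,6,7,8,9}:15  {3,4,5,6,7,8}:1  {4,5,6,7,8,9}:6
  |U|=7: {1,3,4,5,6,7,8}:1  {2,4,5,6,7,8,9}:21  {3,4,5,6,7,8,9}:7
  |U|=8: {0,1,3,4,5,6,7,8}:1  {1,3,4,5,6,7,8,9}:8  {2,3,4,5,6,7,8,9}:28
  start at 0(f): 36
  start at 2(d): 9
sum over floor = 45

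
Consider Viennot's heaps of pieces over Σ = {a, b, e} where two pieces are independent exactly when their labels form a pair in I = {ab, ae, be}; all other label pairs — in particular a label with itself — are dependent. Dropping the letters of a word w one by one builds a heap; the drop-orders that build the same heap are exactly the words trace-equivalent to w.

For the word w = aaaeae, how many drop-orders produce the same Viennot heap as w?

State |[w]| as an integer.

15

piece 0:a — minimal
piece 1:a rests on {0:a}
piece 2:a rests on {1:a}
piece 3:e — minimal
piece 4:a rests on {2:a}
piece 5:e rests on {3:e}
minimal pieces: {0:a, 3:e}
ways to finish when only these pieces remain (= sum over removing one remaining piece with nothing left below it):
  1 left: {4}→1  {5}→1
  2 left: {2,4}→1  {3,5}→1  {4,5}→2
  3 left: {1,2,4}→1  {2,4,5}→3  {3,4,5}→3
  4 left: {0,1,2,4}→1  {1,2,4,5}→4  {2,3,4,5}→6
  placing 0:a first → 10 extensions
  placing 3:e first → 5 extensions
total linear extensions = 15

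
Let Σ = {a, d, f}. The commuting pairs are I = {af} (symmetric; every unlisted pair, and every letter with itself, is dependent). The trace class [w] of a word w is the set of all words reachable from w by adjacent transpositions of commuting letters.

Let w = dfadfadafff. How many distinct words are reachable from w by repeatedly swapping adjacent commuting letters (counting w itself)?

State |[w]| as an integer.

piece 0:d — minimal
piece 1:f rests on {0:d}
piece 2:a rests on {0:d}
piece 3:d rests on {1:f, 2:a}
piece 4:f rests on {3:d}
piece 5:a rests on {3:d}
piece 6:d rests on {4:f, 5:a}
piece 7:a rests on {6:d}
piece 8:f rests on {6:d}
piece 9:f rests on {8:f}
piece 10:f rests on {9:f}
minimal pieces: {0:d}
ways to finish when only these pieces remain (= sum over removing one remaining piece with nothing left below it):
  1 left: {7}→1  {10}→1
  2 left: {7,10}→2  {9,10}→1
  3 left: {7,9,10}→3  {8,9,10}→1
  4 left: {7,8,9,10}→4
  5 left: {6,7,8,9,10}→4
  6 left: {4,6,7,8,9,10}→4  {5,6,7,8,9,10}→4
  7 left: {4,5,6,7,8,9,10}→8
  8 left: {3,4,5,6,7,8,9,10}→8
  9 left: {1,3,4,5,6,7,8,9,10}→8  {2,3,4,5,6,7,8,9,10}→8
  placing 0:d first → 16 extensions

16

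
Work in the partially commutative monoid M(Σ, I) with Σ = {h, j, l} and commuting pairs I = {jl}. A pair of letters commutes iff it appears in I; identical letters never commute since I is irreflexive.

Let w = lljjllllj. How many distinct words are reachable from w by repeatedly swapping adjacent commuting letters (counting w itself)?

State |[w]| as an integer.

#0=l has no predecessor
#1=l depends on [0:l]
#2=j has no predecessor
#3=j depends on [2:j]
#4=l depends on [1:l]
#5=l depends on [4:l]
#6=l depends on [5:l]
#7=l depends on [6:l]
#8=j depends on [3:j]
sources: [0:l, 2:j]
N(rest) = Σ N(rest − s) over sources s of rest; N(one piece) = 1:
  size 1 → [7]=1  [8]=1
  size 2 → [3,8]=1  [6,7]=1  [7,8]=2
  size 3 → [2,3,8]=1  [3,7,8]=3  [5,6,7]=1  [6,7,8]=3
  size 4 → [2,3,7,8]=4  [3,6,7,8]=6  [4,5,6,7]=1  [5,6,7,8]=4
  size 5 → [1,4,5,6,7]=1  [2,3,6,7,8]=10  [3,5,6,7,8]=10  [4,5,6,7,8]=5
  size 6 → [0,1,4,5,6,7]=1  [1,4,5,6,7,8]=6  [2,3,5,6,7,8]=20  [3,4,5,6,7,8]=15
  size 7 → [0,1,4,5,6,7,8]=7  [1,3,4,5,6,7,8]=21  [2,3,4,5,6,7,8]=35
  first=0(l) contributes 56
  first=2(j) contributes 28
|[w]| = 84

84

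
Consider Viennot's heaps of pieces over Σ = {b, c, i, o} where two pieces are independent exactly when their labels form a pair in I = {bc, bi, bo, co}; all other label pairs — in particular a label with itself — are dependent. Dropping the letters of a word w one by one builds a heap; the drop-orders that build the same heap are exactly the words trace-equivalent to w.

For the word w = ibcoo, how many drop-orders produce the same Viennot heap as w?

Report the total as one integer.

drop 0:i onto floor
drop 1:b onto floor
drop 2:c onto {0:i}
drop 3:o onto {0:i}
drop 4:o onto {3:o}
ground layer = {0:i, 1:b}
drop-orders for the pieces not yet dropped (sum over which currently-grounded one goes next):
  1 to go: {1} 1  {2} 1  {4} 1
  2 to go: {1,2} 2  {1,4} 2  {2,4} 2  {3,4} 1
  3 to go: {1,2,4} 6  {1,3,4} 3  {2,3,4} 3
  if 0:i drops first: 12 orders
  if 1:b drops first: 3 orders
heap linearizations: 15

15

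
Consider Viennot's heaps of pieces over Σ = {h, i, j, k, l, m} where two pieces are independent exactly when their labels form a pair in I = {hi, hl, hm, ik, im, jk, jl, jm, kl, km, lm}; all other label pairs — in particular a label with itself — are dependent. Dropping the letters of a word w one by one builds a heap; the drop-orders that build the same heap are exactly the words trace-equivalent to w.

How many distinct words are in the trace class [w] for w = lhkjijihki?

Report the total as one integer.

piece 0:l — minimal
piece 1:h — minimal
piece 2:k rests on {1:h}
piece 3:j rests on {1:h}
piece 4:i rests on {0:l, 3:j}
piece 5:j rests on {4:i}
piece 6:i rests on {5:j}
piece 7:h rests on {2:k, 5:j}
piece 8:k rests on {7:h}
piece 9:i rests on {6:i}
minimal pieces: {0:l, 1:h}
ways to finish when only these pieces remain (= sum over removing one remaining piece with nothing left below it):
  1 left: {8}→1  {9}→1
  2 left: {6,9}→1  {7,8}→1  {8,9}→2
  3 left: {2,7,8}→1  {6,8,9}→3  {7,8,9}→3
  4 left: {2,7,8,9}→4  {6,7,8,9}→6
  5 left: {2,6,7,8,9}→10  {5,6,7,8,9}→6
  6 left: {2,5,6,7,8,9}→16  {4,5,6,7,8,9}→6
  7 left: {0,4,5,6,7,8,9}→6  {2,4,5,6,7,8,9}→22  {3,4,5,6,7,8,9}→6
  8 left: {0,2,4,5,6,7,8,9}→28  {0,3,4,5,6,7,8,9}→12  {2,3,4,5,6,7,8,9}→28
  placing 0:l first → 28 extensions
  placing 1:h first → 68 extensions
total linear extensions = 96

96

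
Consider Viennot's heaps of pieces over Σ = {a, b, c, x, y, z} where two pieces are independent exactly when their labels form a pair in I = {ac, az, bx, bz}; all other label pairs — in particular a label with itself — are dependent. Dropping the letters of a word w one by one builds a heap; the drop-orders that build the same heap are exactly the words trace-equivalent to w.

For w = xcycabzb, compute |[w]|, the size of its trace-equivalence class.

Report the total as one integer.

7

#0=x has no predecessor
#1=c depends on [0:x]
#2=y depends on [1:c]
#3=c depends on [2:y]
#4=a depends on [2:y]
#5=b depends on [3:c, 4:a]
#6=z depends on [3:c]
#7=b depends on [5:b]
sources: [0:x]
N(rest) = Σ N(rest − s) over sources s of rest; N(one piece) = 1:
  size 1 → [6]=1  [7]=1
  size 2 → [5,7]=1  [6,7]=2
  size 3 → [4,5,7]=1  [5,6,7]=3
  size 4 → [3,5,6,7]=3  [4,5,6,7]=4
  size 5 → [3,4,5,6,7]=7
  size 6 → [2,3,4,5,6,7]=7
  first=0(x) contributes 7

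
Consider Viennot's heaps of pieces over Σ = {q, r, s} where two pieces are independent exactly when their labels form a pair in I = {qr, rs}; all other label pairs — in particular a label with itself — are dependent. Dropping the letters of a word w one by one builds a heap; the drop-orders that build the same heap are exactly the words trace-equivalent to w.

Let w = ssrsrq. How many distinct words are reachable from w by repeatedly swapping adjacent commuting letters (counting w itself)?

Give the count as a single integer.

drop 0:s onto floor
drop 1:s onto {0:s}
drop 2:r onto floor
drop 3:s onto {1:s}
drop 4:r onto {2:r}
drop 5:q onto {3:s}
ground layer = {0:s, 2:r}
drop-orders for the pieces not yet dropped (sum over which currently-grounded one goes next):
  1 to go: {4} 1  {5} 1
  2 to go: {2,4} 1  {3,5} 1  {4,5} 2
  3 to go: {1,3,5} 1  {2,4,5} 3  {3,4,5} 3
  4 to go: {0,1,3,5} 1  {1,3,4,5} 4  {2,3,4,5} 6
  if 0:s drops first: 10 orders
  if 2:r drops first: 5 orders
heap linearizations: 15

15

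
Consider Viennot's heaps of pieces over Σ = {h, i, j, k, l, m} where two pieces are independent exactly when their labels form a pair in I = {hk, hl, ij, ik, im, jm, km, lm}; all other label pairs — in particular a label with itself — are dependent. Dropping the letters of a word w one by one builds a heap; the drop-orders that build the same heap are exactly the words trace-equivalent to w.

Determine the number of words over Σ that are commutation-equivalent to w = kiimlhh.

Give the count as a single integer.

48

drop 0:k onto floor
drop 1:i onto floor
drop 2:i onto {1:i}
drop 3:m onto floor
drop 4:l onto {0:k, 2:i}
drop 5:h onto {2:i, 3:m}
drop 6:h onto {5:h}
ground layer = {0:k, 1:i, 3:m}
drop-orders for the pieces not yet dropped (sum over which currently-grounded one goes next):
  1 to go: {4} 1  {6} 1
  2 to go: {0,4} 1  {4,6} 2  {5,6} 1
  3 to go: {0,4,6} 3  {3,5,6} 1  {4,5,6} 3
  4 to go: {0,4,5,6} 6  {2,4,5,6} 3  {3,4,5,6} 4
  5 to go: {0,2,4,5,6} 9  {0,3,4,5,6} 10  {1,2,4,5,6} 3  {2,3,4,5,6} 7
  if 0:k drops first: 10 orders
  if 1:i drops first: 26 orders
  if 3:m drops first: 12 orders
heap linearizations: 48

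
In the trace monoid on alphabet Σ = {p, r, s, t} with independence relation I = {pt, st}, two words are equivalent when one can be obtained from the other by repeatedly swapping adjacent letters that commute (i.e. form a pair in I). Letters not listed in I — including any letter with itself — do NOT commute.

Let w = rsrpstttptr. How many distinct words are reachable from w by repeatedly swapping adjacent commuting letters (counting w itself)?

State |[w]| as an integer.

35

0(r) covers ∅
1(s) covers 0:r
2(r) covers 1:s
3(p) covers 2:r
4(s) covers 3:p
5(t) covers 2:r
6(t) covers 5:t
7(t) covers 6:t
8(p) covers 4:s
9(t) covers 7:t
10(r) covers 8:p, 9:t
floor of heap: 0:r
completions by unplaced set U, small U first (add the entries for U minus each lowest piece of U):
  |U|=1: {10}:1
  |U|=2: {8,10}:1  {9,10}:1
  |U|=3: {4,8,10}:1  {7,9,10}:1  {8,9,10}:2
  |U|=4: {3,4,8,10}:1  {4,8,9,10}:3  {6,7,9,10}:1  {7,8,9,10}:3
  |U|=5: {3,4,8,9,10}:4  {4,7,8,9,10}:6  {5,6,7,9,10}:1  {6,7,8,9,10}:4
  |U|=6: {3,4,7,8,9,10}:10  {4,6,7,8,9,10}:10  {5,6,7,8,9,10}:5
  |U|=7: {3,4,6,7,8,9,10}:20  {4,5,6,7,8,9,10}:15
  |U|=8: {3,4,5,6,7,8,9,10}:35
  |U|=9: {2,3,4,5,6,7,8,9,10}:35
  start at 0(r): 35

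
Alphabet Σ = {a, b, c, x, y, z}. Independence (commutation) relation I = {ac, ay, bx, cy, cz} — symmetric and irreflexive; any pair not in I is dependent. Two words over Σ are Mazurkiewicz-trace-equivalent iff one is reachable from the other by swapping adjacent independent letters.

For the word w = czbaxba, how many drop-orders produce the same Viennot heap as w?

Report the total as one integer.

4

#0=c has no predecessor
#1=z has no predecessor
#2=b depends on [0:c, 1:z]
#3=a depends on [2:b]
#4=x depends on [3:a]
#5=b depends on [3:a]
#6=a depends on [4:x, 5:b]
sources: [0:c, 1:z]
N(rest) = Σ N(rest − s) over sources s of rest; N(one piece) = 1:
  size 1 → [6]=1
  size 2 → [4,6]=1  [5,6]=1
  size 3 → [4,5,6]=2
  size 4 → [3,4,5,6]=2
  size 5 → [2,3,4,5,6]=2
  first=0(c) contributes 2
  first=1(z) contributes 2
|[w]| = 4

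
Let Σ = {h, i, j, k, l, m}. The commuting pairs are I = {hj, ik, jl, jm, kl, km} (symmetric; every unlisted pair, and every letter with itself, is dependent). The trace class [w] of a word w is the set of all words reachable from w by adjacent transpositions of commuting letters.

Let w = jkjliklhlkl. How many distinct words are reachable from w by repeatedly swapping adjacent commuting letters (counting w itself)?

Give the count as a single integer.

drop 0:j onto floor
drop 1:k onto {0:j}
drop 2:j onto {1:k}
drop 3:l onto floor
drop 4:i onto {2:j, 3:l}
drop 5:k onto {2:j}
drop 6:l onto {4:i}
drop 7:h onto {5:k, 6:l}
drop 8:l onto {7:h}
drop 9:k onto {7:h}
drop 10:l onto {8:l}
ground layer = {0:j, 3:l}
drop-orders for the pieces not yet dropped (sum over which currently-grounded one goes next):
  1 to go: {9} 1  {10} 1
  2 to go: {8,10} 1  {9,10} 2
  3 to go: {8,9,10} 3
  4 to go: {7,8,9,10} 3
  5 to go: {5,7,8,9,10} 3  {6,7,8,9,10} 3
  6 to go: {4,6,7,8,9,10} 3  {5,6,7,8,9,10} 6
  7 to go: {3,4,6,7,8,9,10} 3  {4,5,6,7,8,9,10} 9
  8 to go: {2,4,5,6,7,8,9,10} 9  {3,4,5,6,7,8,9,10} 12
  9 to go: {1,2,4,5,6,7,8,9,10} 9  {2,3,4,5,6,7,8,9,10} 21
  if 0:j drops first: 30 orders
  if 3:l drops first: 9 orders
heap linearizations: 39

39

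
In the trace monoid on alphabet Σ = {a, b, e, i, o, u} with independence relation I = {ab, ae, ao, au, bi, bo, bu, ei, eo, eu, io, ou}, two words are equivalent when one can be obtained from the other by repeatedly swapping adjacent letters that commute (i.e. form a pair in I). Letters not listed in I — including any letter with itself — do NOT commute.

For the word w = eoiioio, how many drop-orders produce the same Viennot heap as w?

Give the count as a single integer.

140

drop 0:e onto floor
drop 1:o onto floor
drop 2:i onto floor
drop 3:i onto {2:i}
drop 4:o onto {1:o}
drop 5:i onto {3:i}
drop 6:o onto {4:o}
ground layer = {0:e, 1:o, 2:i}
drop-orders for the pieces not yet dropped (sum over which currently-grounded one goes next):
  1 to go: {0} 1  {5} 1  {6} 1
  2 to go: {0,5} 2  {0,6} 2  {3,5} 1  {4,6} 1  {5,6} 2
  3 to go: {0,3,5} 3  {0,4,6} 3  {0,5,6} 6  {1,4,6} 1  {2,3,5} 1  {3,5,6} 3  {4,5,6} 3
  4 to go: {0,1,4,6} 4  {0,2,3,5} 4  {0,3,5,6} 12  {0,4,5,6} 12  {1,4,5,6} 4  {2,3,5,6} 4  {3,4,5,6} 6
  5 to go: {0,1,4,5,6} 20  {0,2,3,5,6} 20  {0,3,4,5,6} 30  {1,3,4,5,6} 10  {2,3,4,5,6} 10
  if 0:e drops first: 20 orders
  if 1:o drops first: 60 orders
  if 2:i drops first: 60 orders
heap linearizations: 140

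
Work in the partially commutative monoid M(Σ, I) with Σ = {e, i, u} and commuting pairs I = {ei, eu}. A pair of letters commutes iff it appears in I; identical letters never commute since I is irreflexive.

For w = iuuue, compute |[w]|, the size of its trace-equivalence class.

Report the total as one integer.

piece 0:i — minimal
piece 1:u rests on {0:i}
piece 2:u rests on {1:u}
piece 3:u rests on {2:u}
piece 4:e — minimal
minimal pieces: {0:i, 4:e}
ways to finish when only these pieces remain (= sum over removing one remaining piece with nothing left below it):
  1 left: {3}→1  {4}→1
  2 left: {2,3}→1  {3,4}→2
  3 left: {1,2,3}→1  {2,3,4}→3
  placing 0:i first → 4 extensions
  placing 4:e first → 1 extensions
total linear extensions = 5

5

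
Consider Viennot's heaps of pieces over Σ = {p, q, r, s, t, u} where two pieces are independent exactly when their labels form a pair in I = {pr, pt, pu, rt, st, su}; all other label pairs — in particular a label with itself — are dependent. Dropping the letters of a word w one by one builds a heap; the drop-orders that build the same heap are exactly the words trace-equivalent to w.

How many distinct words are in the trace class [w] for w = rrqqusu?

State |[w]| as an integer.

#0=r has no predecessor
#1=r depends on [0:r]
#2=q depends on [1:r]
#3=q depends on [2:q]
#4=u depends on [3:q]
#5=s depends on [3:q]
#6=u depends on [4:u]
sources: [0:r]
N(rest) = Σ N(rest − s) over sources s of rest; N(one piece) = 1:
  size 1 → [5]=1  [6]=1
  size 2 → [4,6]=1  [5,6]=2
  size 3 → [4,5,6]=3
  size 4 → [3,4,5,6]=3
  size 5 → [2,3,4,5,6]=3
  first=0(r) contributes 3

3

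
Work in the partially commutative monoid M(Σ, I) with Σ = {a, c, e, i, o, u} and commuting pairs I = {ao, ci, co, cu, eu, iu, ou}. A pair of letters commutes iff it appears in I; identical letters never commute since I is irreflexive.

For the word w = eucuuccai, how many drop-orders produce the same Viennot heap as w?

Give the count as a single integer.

piece 0:e — minimal
piece 1:u — minimal
piece 2:c rests on {0:e}
piece 3:u rests on {1:u}
piece 4:u rests on {3:u}
piece 5:c rests on {2:c}
piece 6:c rests on {5:c}
piece 7:a rests on {4:u, 6:c}
piece 8:i rests on {7:a}
minimal pieces: {0:e, 1:u}
ways to finish when only these pieces remain (= sum over removing one remaining piece with nothing left below it):
  1 left: {8}→1
  2 left: {7,8}→1
  3 left: {4,7,8}→1  {6,7,8}→1
  4 left: {3,4,7,8}→1  {4,6,7,8}→2  {5,6,7,8}→1
  5 left: {1,3,4,7,8}→1  {2,5,6,7,8}→1  {3,4,6,7,8}→3  {4,5,6,7,8}→3
  6 left: {0,2,5,6,7,8}→1  {1,3,4,6,7,8}→4  {2,4,5,6,7,8}→4  {3,4,5,6,7,8}→6
  7 left: {0,2,4,5,6,7,8}→5  {1,3,4,5,6,7,8}→10  {2,3,4,5,6,7,8}→10
  placing 0:e first → 20 extensions
  placing 1:u first → 15 extensions
total linear extensions = 35

35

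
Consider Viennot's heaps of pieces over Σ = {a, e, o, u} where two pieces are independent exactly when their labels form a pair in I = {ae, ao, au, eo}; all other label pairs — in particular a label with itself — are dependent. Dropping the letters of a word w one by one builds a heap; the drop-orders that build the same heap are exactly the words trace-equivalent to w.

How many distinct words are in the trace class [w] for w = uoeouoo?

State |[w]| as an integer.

3

drop 0:u onto floor
drop 1:o onto {0:u}
drop 2:e onto {0:u}
drop 3:o onto {1:o}
drop 4:u onto {2:e, 3:o}
drop 5:o onto {4:u}
drop 6:o onto {5:o}
ground layer = {0:u}
drop-orders for the pieces not yet dropped (sum over which currently-grounded one goes next):
  1 to go: {6} 1
  2 to go: {5,6} 1
  3 to go: {4,5,6} 1
  4 to go: {2,4,5,6} 1  {3,4,5,6} 1
  5 to go: {1,3,4,5,6} 1  {2,3,4,5,6} 2
  if 0:u drops first: 3 orders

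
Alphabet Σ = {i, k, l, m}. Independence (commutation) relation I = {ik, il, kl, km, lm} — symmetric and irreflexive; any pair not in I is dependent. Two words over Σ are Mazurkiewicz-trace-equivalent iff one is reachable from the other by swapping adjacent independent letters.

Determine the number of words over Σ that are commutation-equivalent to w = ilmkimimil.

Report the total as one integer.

0(i) covers ∅
1(l) covers ∅
2(m) covers 0:i
3(k) covers ∅
4(i) covers 2:m
5(m) covers 4:i
6(i) covers 5:m
7(m) covers 6:i
8(i) covers 7:m
9(l) covers 1:l
floor of heap: 0:i, 1:l, 3:k
completions by unplaced set U, small U first (add the entries for U minus each lowest piece of U):
  |U|=1: {3}:1  {8}:1  {9}:1
  |U|=2: {1,9}:1  {3,8}:2  {3,9}:2  {7,8}:1  {8,9}:2
  |U|=3: {1,3,9}:3  {1,8,9}:3  {3,7,8}:3  {3,8,9}:6  {6,7,8}:1  {7,8,9}:3
  |U|=4: {1,3,8,9}:12  {1,7,8,9}:6  {3,6,7,8}:4  {3,7,8,9}:12  {5,6,7,8}:1  {6,7,8,9}:4
  |U|=5: {1,3,7,8,9}:30  {1,6,7,8,9}:10  {3,5,6,7,8}:5  {3,6,7,8,9}:20  {4,5,6,7,8}:1  {5,6,7,8,9}:5
  |U|=6: {1,3,6,7,8,9}:60  {1,5,6,7,8,9}:15  {2,4,5,6,7,8}:1  {3,4,5,6,7,8}:6  {3,5,6,7,8,9}:30  {4,5,6,7,8,9}:6
  |U|=7: {0,2,4,5,6,7,8}:1  {1,3,5,6,7,8,9}:105  {1,4,5,6,7,8,9}:21  {2,3,4,5,6,7,8}:7  {2,4,5,6,7,8,9}:7  {3,4,5,6,7,8,9}:42
  |U|=8: {0,2,3,4,5,6,7,8}:8  {0,2,4,5,6,7,8,9}:8  {1,2,4,5,6,7,8,9}:28  {1,3,4,5,6,7,8,9}:168  {2,3,4,5,6,7,8,9}:56
  start at 0(i): 252
  start at 1(l): 72
  start at 3(k): 36
sum over floor = 360

360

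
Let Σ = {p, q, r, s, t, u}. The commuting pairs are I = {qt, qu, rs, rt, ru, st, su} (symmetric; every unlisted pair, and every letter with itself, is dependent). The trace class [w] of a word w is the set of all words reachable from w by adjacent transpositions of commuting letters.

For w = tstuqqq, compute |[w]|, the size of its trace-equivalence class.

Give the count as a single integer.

0(t) covers ∅
1(s) covers ∅
2(t) covers 0:t
3(u) covers 2:t
4(q) covers 1:s
5(q) covers 4:q
6(q) covers 5:q
floor of heap: 0:t, 1:s
completions by unplaced set U, small U first (add the entries for U minus each lowest piece of U):
  |U|=1: {3}:1  {6}:1
  |U|=2: {2,3}:1  {3,6}:2  {5,6}:1
  |U|=3: {0,2,3}:1  {2,3,6}:3  {3,5,6}:3  {4,5,6}:1
  |U|=4: {0,2,3,6}:4  {1,4,5,6}:1  {2,3,5,6}:6  {3,4,5,6}:4
  |U|=5: {0,2,3,5,6}:10  {1,3,4,5,6}:5  {2,3,4,5,6}:10
  start at 0(t): 15
  start at 1(s): 20
sum over floor = 35

35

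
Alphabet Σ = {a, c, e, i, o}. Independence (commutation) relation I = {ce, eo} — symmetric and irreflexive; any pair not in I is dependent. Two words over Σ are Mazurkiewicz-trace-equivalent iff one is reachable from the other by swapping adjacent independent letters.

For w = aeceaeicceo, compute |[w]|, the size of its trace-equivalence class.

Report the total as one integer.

12

0(a) covers ∅
1(e) covers 0:a
2(c) covers 0:a
3(e) covers 1:e
4(a) covers 2:c, 3:e
5(e) covers 4:a
6(i) covers 5:e
7(c) covers 6:i
8(c) covers 7:c
9(e) covers 6:i
10(o) covers 8:c
floor of heap: 0:a
completions by unplaced set U, small U first (add the entries for U minus each lowest piece of U):
  |U|=1: {9}:1  {10}:1
  |U|=2: {8,10}:1  {9,10}:2
  |U|=3: {7,8,10}:1  {8,9,10}:3
  |U|=4: {7,8,9,10}:4
  |U|=5: {6,7,8,9,10}:4
  |U|=6: {5,6,7,8,9,10}:4
  |U|=7: {4,5,6,7,8,9,10}:4
  |U|=8: {2,4,5,6,7,8,9,10}:4  {3,4,5,6,7,8,9,10}:4
  |U|=9: {1,3,4,5,6,7,8,9,10}:4  {2,3,4,5,6,7,8,9,10}:8
  start at 0(a): 12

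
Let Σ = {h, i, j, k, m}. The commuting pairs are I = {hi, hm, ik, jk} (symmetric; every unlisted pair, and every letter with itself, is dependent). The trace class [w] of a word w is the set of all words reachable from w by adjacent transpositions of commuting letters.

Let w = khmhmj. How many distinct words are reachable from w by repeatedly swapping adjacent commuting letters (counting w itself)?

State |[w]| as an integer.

drop 0:k onto floor
drop 1:h onto {0:k}
drop 2:m onto {0:k}
drop 3:h onto {1:h}
drop 4:m onto {2:m}
drop 5:j onto {3:h, 4:m}
ground layer = {0:k}
drop-orders for the pieces not yet dropped (sum over which currently-grounded one goes next):
  1 to go: {5} 1
  2 to go: {3,5} 1  {4,5} 1
  3 to go: {1,3,5} 1  {2,4,5} 1  {3,4,5} 2
  4 to go: {1,3,4,5} 3  {2,3,4,5} 3
  if 0:k drops first: 6 orders

6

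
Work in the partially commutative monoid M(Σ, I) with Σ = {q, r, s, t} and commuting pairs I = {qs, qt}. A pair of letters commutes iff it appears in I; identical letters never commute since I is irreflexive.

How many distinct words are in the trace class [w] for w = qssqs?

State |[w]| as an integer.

piece 0:q — minimal
piece 1:s — minimal
piece 2:s rests on {1:s}
piece 3:q rests on {0:q}
piece 4:s rests on {2:s}
minimal pieces: {0:q, 1:s}
ways to finish when only these pieces remain (= sum over removing one remaining piece with nothing left below it):
  1 left: {3}→1  {4}→1
  2 left: {0,3}→1  {2,4}→1  {3,4}→2
  3 left: {0,3,4}→3  {1,2,4}→1  {2,3,4}→3
  placing 0:q first → 4 extensions
  placing 1:s first → 6 extensions
total linear extensions = 10

10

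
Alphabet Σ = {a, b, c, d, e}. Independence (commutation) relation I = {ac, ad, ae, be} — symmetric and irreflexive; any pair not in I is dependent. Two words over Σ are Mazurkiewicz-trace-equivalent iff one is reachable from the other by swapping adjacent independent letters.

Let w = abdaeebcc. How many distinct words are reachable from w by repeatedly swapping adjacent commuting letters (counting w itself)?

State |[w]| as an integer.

0(a) covers ∅
1(b) covers 0:a
2(d) covers 1:b
3(a) covers 1:b
4(e) covers 2:d
5(e) covers 4:e
6(b) covers 2:d, 3:a
7(c) covers 5:e, 6:b
8(c) covers 7:c
floor of heap: 0:a
completions by unplaced set U, small U first (add the entries for U minus each lowest piece of U):
  |U|=1: {8}:1
  |U|=2: {7,8}:1
  |U|=3: {5,7,8}:1  {6,7,8}:1
  |U|=4: {3,6,7,8}:1  {4,5,7,8}:1  {5,6,7,8}:2
  |U|=5: {3,5,6,7,8}:3  {4,5,6,7,8}:3
  |U|=6: {2,4,5,6,7,8}:3  {3,4,5,6,7,8}:6
  |U|=7: {2,3,4,5,6,7,8}:9
  start at 0(a): 9

9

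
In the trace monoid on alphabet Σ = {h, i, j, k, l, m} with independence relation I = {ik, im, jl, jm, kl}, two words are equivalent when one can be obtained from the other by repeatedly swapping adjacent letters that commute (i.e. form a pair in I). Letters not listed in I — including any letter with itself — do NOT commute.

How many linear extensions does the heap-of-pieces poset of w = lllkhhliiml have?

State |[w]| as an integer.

12

0(l) covers ∅
1(l) covers 0:l
2(l) covers 1:l
3(k) covers ∅
4(h) covers 2:l, 3:k
5(h) covers 4:h
6(l) covers 5:h
7(i) covers 6:l
8(i) covers 7:i
9(m) covers 6:l
10(l) covers 8:i, 9:m
floor of heap: 0:l, 3:k
completions by unplaced set U, small U first (add the entries for U minus each lowest piece of U):
  |U|=1: {10}:1
  |U|=2: {8,10}:1  {9,10}:1
  |U|=3: {7,8,10}:1  {8,9,10}:2
  |U|=4: {7,8,9,10}:3
  |U|=5: {6,7,8,9,10}:3
  |U|=6: {5,6,7,8,9,10}:3
  |U|=7: {4,5,6,7,8,9,10}:3
  |U|=8: {2,4,5,6,7,8,9,10}:3  {3,4,5,6,7,8,9,10}:3
  |U|=9: {1,2,4,5,6,7,8,9,10}:3  {2,3,4,5,6,7,8,9,10}:6
  start at 0(l): 9
  start at 3(k): 3
sum over floor = 12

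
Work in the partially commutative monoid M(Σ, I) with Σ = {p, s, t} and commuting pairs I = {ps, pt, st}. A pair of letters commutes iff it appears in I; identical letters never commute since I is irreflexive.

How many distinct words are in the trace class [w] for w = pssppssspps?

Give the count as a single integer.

462

#0=p has no predecessor
#1=s has no predecessor
#2=s depends on [1:s]
#3=p depends on [0:p]
#4=p depends on [3:p]
#5=s depends on [2:s]
#6=s depends on [5:s]
#7=s depends on [6:s]
#8=p depends on [4:p]
#9=p depends on [8:p]
#10=s depends on [7:s]
sources: [0:p, 1:s]
N(rest) = Σ N(rest − s) over sources s of rest; N(one piece) = 1:
  size 1 → [9]=1  [10]=1
  size 2 → [7,10]=1  [8,9]=1  [9,10]=2
  size 3 → [4,8,9]=1  [6,7,10]=1  [7,9,10]=3  [8,9,10]=3
  size 4 → [3,4,8,9]=1  [4,8,9,10]=4  [5,6,7,10]=1  [6,7,9,10]=4  [7,8,9,10]=6
  size 5 → [0,3,4,8,9]=1  [2,5,6,7,10]=1  [3,4,8,9,10]=5  [4,7,8,9,10]=10  [5,6,7,9,10]=5  [6,7,8,9,10]=10
  size 6 → [0,3,4,8,9,10]=6  [1,2,5,6,7,10]=1  [2,5,6,7,9,10]=6  [3,4,7,8,9,10]=15  [4,6,7,8,9,10]=20  [5,6,7,8,9,10]=15
  size 7 → [0,3,4,7,8,9,10]=21  [1,2,5,6,7,9,10]=7  [2,5,6,7,8,9,10]=21  [3,4,6,7,8,9,10]=35  [4,5,6,7,8,9,10]=35
  size 8 → [0,3,4,6,7,8,9,10]=56  [1,2,5,6,7,8,9,10]=28  [2,4,5,6,7,8,9,10]=56  [3,4,5,6,7,8,9,10]=70
  size 9 → [0,3,4,5,6,7,8,9,10]=126  [1,2,4,5,6,7,8,9,10]=84  [2,3,4,5,6,7,8,9,10]=126
  first=0(p) contributes 210
  first=1(s) contributes 252
|[w]| = 462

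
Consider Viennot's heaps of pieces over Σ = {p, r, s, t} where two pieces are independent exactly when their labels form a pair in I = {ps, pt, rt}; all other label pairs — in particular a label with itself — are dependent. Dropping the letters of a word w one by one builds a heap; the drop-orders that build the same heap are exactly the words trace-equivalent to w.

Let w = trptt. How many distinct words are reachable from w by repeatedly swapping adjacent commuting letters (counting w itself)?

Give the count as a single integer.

10

piece 0:t — minimal
piece 1:r — minimal
piece 2:p rests on {1:r}
piece 3:t rests on {0:t}
piece 4:t rests on {3:t}
minimal pieces: {0:t, 1:r}
ways to finish when only these pieces remain (= sum over removing one remaining piece with nothing left below it):
  1 left: {2}→1  {4}→1
  2 left: {1,2}→1  {2,4}→2  {3,4}→1
  3 left: {0,3,4}→1  {1,2,4}→3  {2,3,4}→3
  placing 0:t first → 6 extensions
  placing 1:r first → 4 extensions
total linear extensions = 10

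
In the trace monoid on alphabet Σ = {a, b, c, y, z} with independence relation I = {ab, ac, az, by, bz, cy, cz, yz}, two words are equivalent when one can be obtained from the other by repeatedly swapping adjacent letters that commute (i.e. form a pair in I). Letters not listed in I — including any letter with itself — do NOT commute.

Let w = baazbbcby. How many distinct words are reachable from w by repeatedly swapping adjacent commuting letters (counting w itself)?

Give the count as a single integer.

504

drop 0:b onto floor
drop 1:a onto floor
drop 2:a onto {1:a}
drop 3:z onto floor
drop 4:b onto {0:b}
drop 5:b onto {4:b}
drop 6:c onto {5:b}
drop 7:b onto {6:c}
drop 8:y onto {2:a}
ground layer = {0:b, 1:a, 3:z}
drop-orders for the pieces not yet dropped (sum over which currently-grounded one goes next):
  1 to go: {3} 1  {7} 1  {8} 1
  2 to go: {2,8} 1  {3,7} 2  {3,8} 2  {6,7} 1  {7,8} 2
  3 to go: {1,2,8} 1  {2,3,8} 3  {2,7,8} 3  {3,6,7} 3  {3,7,8} 6  {5,6,7} 1  {6,7,8} 3
  4 to go: {1,2,3,8} 4  {1,2,7,8} 4  {2,3,7,8} 12  {2,6,7,8} 6  {3,5,6,7} 4  {3,6,7,8} 12  {4,5,6,7} 1  {5,6,7,8} 4
  5 to go: {0,4,5,6,7} 1  {1,2,3,7,8} 20  {1,2,6,7,8} 10  {2,3,6,7,8} 30  {2,5,6,7,8} 10  {3,4,5,6,7} 5  {3,5,6,7,8} 20  {4,5,6,7,8} 5
  6 to go: {0,3,4,5,6,7} 6  {0,4,5,6,7,8} 6  {1,2,3,6,7,8} 60  {1,2,5,6,7,8} 20  {2,3,5,6,7,8} 60  {2,4,5,6,7,8} 15  {3,4,5,6,7,8} 30
  7 to go: {0,2,4,5,6,7,8} 21  {0,3,4,5,6,7,8} 42  {1,2,3,5,6,7,8} 140  {1,2,4,5,6,7,8} 35  {2,3,4,5,6,7,8} 105
  if 0:b drops first: 280 orders
  if 1:a drops first: 168 orders
  if 3:z drops first: 56 orders
heap linearizations: 504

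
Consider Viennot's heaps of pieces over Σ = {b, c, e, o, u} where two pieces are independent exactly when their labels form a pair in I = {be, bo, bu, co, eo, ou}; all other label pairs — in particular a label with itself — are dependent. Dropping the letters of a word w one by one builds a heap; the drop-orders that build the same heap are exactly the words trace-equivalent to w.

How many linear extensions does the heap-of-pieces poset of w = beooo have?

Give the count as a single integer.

20

drop 0:b onto floor
drop 1:e onto floor
drop 2:o onto floor
drop 3:o onto {2:o}
drop 4:o onto {3:o}
ground layer = {0:b, 1:e, 2:o}
drop-orders for the pieces not yet dropped (sum over which currently-grounded one goes next):
  1 to go: {0} 1  {1} 1  {4} 1
  2 to go: {0,1} 2  {0,4} 2  {1,4} 2  {3,4} 1
  3 to go: {0,1,4} 6  {0,3,4} 3  {1,3,4} 3  {2,3,4} 1
  if 0:b drops first: 4 orders
  if 1:e drops first: 4 orders
  if 2:o drops first: 12 orders
heap linearizations: 20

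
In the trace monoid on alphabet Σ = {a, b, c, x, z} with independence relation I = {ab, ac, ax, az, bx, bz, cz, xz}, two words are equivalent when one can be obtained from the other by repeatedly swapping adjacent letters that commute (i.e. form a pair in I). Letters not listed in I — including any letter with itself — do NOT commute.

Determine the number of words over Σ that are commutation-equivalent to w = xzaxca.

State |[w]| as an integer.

piece 0:x — minimal
piece 1:z — minimal
piece 2:a — minimal
piece 3:x rests on {0:x}
piece 4:c rests on {3:x}
piece 5:a rests on {2:a}
minimal pieces: {0:x, 1:z, 2:a}
ways to finish when only these pieces remain (= sum over removing one remaining piece with nothing left below it):
  1 left: {1}→1  {4}→1  {5}→1
  2 left: {1,4}→2  {1,5}→2  {2,5}→1  {3,4}→1  {4,5}→2
  3 left: {0,3,4}→1  {1,2,5}→3  {1,3,4}→3  {1,4,5}→6  {2,4,5}→3  {3,4,5}→3
  4 left: {0,1,3,4}→4  {0,3,4,5}→4  {1,2,4,5}→12  {1,3,4,5}→12  {2,3,4,5}→6
  placing 0:x first → 30 extensions
  placing 1:z first → 10 extensions
  placing 2:a first → 20 extensions
total linear extensions = 60

60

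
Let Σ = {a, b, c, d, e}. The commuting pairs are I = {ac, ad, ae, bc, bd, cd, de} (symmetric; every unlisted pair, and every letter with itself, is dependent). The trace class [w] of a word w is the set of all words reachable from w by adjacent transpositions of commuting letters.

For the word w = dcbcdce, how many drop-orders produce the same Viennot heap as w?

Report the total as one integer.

84

0(d) covers ∅
1(c) covers ∅
2(b) covers ∅
3(c) covers 1:c
4(d) covers 0:d
5(c) covers 3:c
6(e) covers 2:b, 5:c
floor of heap: 0:d, 1:c, 2:b
completions by unplaced set U, small U first (add the entries for U minus each lowest piece of U):
  |U|=1: {4}:1  {6}:1
  |U|=2: {0,4}:1  {2,6}:1  {4,6}:2  {5,6}:1
  |U|=3: {0,4,6}:3  {2,4,6}:3  {2,5,6}:2  {3,5,6}:1  {4,5,6}:3
  |U|=4: {0,2,4,6}:6  {0,4,5,6}:6  {1,3,5,6}:1  {2,3,5,6}:3  {2,4,5,6}:8  {3,4,5,6}:4
  |U|=5: {0,2,4,5,6}:20  {0,3,4,5,6}:10  {1,2,3,5,6}:4  {1,3,4,5,6}:5  {2,3,4,5,6}:15
  start at 0(d): 24
  start at 1(c): 45
  start at 2(b): 15
sum over floor = 84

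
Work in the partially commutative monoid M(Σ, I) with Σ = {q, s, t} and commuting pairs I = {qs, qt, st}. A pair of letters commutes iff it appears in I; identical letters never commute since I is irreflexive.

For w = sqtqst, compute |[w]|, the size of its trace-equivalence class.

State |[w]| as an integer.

90

0(s) covers ∅
1(q) covers ∅
2(t) covers ∅
3(q) covers 1:q
4(s) covers 0:s
5(t) covers 2:t
floor of heap: 0:s, 1:q, 2:t
completions by unplaced set U, small U first (add the entries for U minus each lowest piece of U):
  |U|=1: {3}:1  {4}:1  {5}:1
  |U|=2: {0,4}:1  {1,3}:1  {2,5}:1  {3,4}:2  {3,5}:2  {4,5}:2
  |U|=3: {0,3,4}:3  {0,4,5}:3  {1,3,4}:3  {1,3,5}:3  {2,3,5}:3  {2,4,5}:3  {3,4,5}:6
  |U|=4: {0,1,3,4}:6  {0,2,4,5}:6  {0,3,4,5}:12  {1,2,3,5}:6  {1,3,4,5}:12  {2,3,4,5}:12
  start at 0(s): 30
  start at 1(q): 30
  start at 2(t): 30
sum over floor = 90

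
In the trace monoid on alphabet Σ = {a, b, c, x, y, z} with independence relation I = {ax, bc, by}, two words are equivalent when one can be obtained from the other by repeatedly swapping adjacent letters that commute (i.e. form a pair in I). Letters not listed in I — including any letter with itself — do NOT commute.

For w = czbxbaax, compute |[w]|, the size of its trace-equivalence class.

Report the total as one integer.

3

piece 0:c — minimal
piece 1:z rests on {0:c}
piece 2:b rests on {1:z}
piece 3:x rests on {2:b}
piece 4:b rests on {3:x}
piece 5:a rests on {4:b}
piece 6:a rests on {5:a}
piece 7:x rests on {4:b}
minimal pieces: {0:c}
ways to finish when only these pieces remain (= sum over removing one remaining piece with nothing left below it):
  1 left: {6}→1  {7}→1
  2 left: {5,6}→1  {6,7}→2
  3 left: {5,6,7}→3
  4 left: {4,5,6,7}→3
  5 left: {3,4,5,6,7}→3
  6 left: {2,3,4,5,6,7}→3
  placing 0:c first → 3 extensions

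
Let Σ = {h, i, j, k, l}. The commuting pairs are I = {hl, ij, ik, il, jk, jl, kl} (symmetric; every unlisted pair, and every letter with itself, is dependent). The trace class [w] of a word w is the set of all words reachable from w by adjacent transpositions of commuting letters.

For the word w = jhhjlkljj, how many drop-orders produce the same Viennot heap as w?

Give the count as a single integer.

144

drop 0:j onto floor
drop 1:h onto {0:j}
drop 2:h onto {1:h}
drop 3:j onto {2:h}
drop 4:l onto floor
drop 5:k onto {2:h}
drop 6:l onto {4:l}
drop 7:j onto {3:j}
drop 8:j onto {7:j}
ground layer = {0:j, 4:l}
drop-orders for the pieces not yet dropped (sum over which currently-grounded one goes next):
  1 to go: {5} 1  {6} 1  {8} 1
  2 to go: {4,6} 1  {5,6} 2  {5,8} 2  {6,8} 2  {7,8} 1
  3 to go: {3,7,8} 1  {4,5,6} 3  {4,6,8} 3  {5,6,8} 6  {5,7,8} 3  {6,7,8} 3
  4 to go: {3,5,7,8} 4  {3,6,7,8} 4  {4,5,6,8} 12  {4,6,7,8} 6  {5,6,7,8} 12
  5 to go: {2,3,5,7,8} 4  {3,4,6,7,8} 10  {3,5,6,7,8} 20  {4,5,6,7,8} 30
  6 to go: {1,2,3,5,7,8} 4  {2,3,5,6,7,8} 24  {3,4,5,6,7,8} 60
  7 to go: {0,1,2,3,5,7,8} 4  {1,2,3,5,6,7,8} 28  {2,3,4,5,6,7,8} 84
  if 0:j drops first: 112 orders
  if 4:l drops first: 32 orders
heap linearizations: 144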